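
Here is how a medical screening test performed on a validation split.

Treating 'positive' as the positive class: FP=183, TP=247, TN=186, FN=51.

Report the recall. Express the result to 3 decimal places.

0.829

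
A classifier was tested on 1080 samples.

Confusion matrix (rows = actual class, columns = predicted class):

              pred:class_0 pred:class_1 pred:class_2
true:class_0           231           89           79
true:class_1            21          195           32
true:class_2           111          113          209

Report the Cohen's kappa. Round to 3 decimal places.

Observed agreement pₒ = trace/N = 635/1080 = 0.5880
Expected agreement pₑ = Σ (rowᵢ·colᵢ)/N² = (399·363 + 248·397 + 433·320)/1080² = 0.3274
κ = (pₒ − pₑ)/(1 − pₑ) = (0.5880 − 0.3274)/(1 − 0.3274) = 0.387

0.387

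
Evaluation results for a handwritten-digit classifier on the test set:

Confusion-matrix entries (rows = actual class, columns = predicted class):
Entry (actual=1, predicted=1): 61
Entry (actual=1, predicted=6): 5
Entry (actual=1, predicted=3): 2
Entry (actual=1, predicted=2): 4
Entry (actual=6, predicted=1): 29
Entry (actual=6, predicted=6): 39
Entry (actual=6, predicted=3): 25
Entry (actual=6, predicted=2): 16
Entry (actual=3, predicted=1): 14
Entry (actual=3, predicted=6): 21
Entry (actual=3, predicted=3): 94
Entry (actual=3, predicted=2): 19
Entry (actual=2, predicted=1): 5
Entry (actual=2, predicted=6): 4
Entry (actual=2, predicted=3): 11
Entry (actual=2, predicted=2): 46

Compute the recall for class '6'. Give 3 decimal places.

0.358

recall = TP/(TP+FN).
6: TP=39, FN=29+25+16=70 → 39/109 = 0.3578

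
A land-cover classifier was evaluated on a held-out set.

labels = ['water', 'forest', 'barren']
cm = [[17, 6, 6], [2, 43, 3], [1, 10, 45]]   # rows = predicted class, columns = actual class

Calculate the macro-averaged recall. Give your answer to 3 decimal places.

0.804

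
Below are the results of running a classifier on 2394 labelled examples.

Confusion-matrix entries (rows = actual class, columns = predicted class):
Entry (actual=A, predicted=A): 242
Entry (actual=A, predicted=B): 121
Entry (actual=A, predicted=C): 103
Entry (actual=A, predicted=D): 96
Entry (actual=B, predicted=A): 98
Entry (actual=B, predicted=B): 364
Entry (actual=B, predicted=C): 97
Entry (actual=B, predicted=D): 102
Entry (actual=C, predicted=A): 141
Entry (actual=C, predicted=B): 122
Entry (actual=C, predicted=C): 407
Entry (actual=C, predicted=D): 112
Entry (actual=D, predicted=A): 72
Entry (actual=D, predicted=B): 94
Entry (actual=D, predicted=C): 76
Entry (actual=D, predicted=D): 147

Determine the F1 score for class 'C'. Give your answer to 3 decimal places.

0.556

Treat 'C' as positive and all other classes as negative.
F1 score = 2·TP/(2·TP+FP+FN).
C: TP=407, FP=103+97+76=276, FN=141+122+112=375 → 814/1465 = 0.5556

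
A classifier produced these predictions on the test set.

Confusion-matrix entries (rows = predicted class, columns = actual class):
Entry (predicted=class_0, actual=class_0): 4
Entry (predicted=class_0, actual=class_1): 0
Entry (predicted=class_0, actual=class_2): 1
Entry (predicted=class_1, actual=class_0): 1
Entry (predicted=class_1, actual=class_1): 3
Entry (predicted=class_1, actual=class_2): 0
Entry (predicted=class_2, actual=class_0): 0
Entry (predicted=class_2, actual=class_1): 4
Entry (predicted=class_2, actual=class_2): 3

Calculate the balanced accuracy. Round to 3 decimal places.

Balanced accuracy = mean of per-class recall.
  class_0: recall = 4/5 = 0.8000
  class_1: recall = 3/7 = 0.4286
  class_2: recall = 3/4 = 0.7500
Mean = (0.8000 + 0.4286 + 0.7500) / 3 = 0.660

0.660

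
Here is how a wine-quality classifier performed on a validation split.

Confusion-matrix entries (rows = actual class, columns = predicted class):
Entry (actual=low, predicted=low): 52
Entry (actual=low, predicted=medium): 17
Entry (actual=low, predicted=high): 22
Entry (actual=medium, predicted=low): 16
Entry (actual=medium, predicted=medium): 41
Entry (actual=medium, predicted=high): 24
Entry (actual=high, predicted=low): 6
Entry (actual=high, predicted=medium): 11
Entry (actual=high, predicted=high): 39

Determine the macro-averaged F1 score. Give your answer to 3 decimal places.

Per-class F1 score (2·TP/(2·TP+FP+FN)):
  low: TP=52, FP=16+6=22, FN=17+22=39 → 104/165 = 0.6303
  medium: TP=41, FP=17+11=28, FN=16+24=40 → 82/150 = 0.5467
  high: TP=39, FP=22+24=46, FN=6+11=17 → 78/141 = 0.5532
Macro-F1 score = mean = (0.6303 + 0.5467 + 0.5532) / 3 = 0.577

0.577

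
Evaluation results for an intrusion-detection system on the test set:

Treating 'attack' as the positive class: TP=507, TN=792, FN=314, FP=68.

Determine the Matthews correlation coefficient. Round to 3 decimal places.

0.567

MCC = (TP·TN − FP·FN) / √((TP+FP)(TP+FN)(TN+FP)(TN+FN))
Numerator = 507·792 − 68·314 = 380192
Denominator = √(575·821·860·1106) = √449018857000 = 670088.6934
MCC = 380192 / 670088.6934 = 0.567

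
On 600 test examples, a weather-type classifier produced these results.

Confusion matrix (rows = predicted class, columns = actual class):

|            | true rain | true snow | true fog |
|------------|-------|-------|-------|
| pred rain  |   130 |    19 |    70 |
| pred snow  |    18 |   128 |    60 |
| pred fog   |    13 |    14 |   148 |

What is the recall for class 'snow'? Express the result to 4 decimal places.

Treat 'snow' as positive and all other classes as negative.
recall = TP/(TP+FN).
snow: TP=128, FN=19+14=33 → 128/161 = 0.79503

0.7950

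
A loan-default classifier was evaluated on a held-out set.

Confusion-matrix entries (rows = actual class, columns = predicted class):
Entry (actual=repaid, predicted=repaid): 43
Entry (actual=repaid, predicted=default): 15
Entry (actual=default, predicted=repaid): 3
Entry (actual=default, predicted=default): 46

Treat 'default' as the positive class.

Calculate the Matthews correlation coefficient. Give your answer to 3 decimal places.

0.685

MCC = (TP·TN − FP·FN) / √((TP+FP)(TP+FN)(TN+FP)(TN+FN))
Numerator = 46·43 − 15·3 = 1933
Denominator = √(61·49·58·46) = √7974652 = 2823.9426
MCC = 1933 / 2823.9426 = 0.685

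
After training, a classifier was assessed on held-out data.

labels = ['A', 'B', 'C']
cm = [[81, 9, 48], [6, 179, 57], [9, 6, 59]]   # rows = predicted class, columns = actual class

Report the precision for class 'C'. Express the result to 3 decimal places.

0.797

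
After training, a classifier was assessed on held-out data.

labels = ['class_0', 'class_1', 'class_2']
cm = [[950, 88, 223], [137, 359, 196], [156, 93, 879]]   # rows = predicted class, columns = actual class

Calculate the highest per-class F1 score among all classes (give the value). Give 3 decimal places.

Per-class F1 score (2·TP/(2·TP+FP+FN)):
  class_0: TP=950, FP=88+223=311, FN=137+156=293 → 1900/2504 = 0.7588
  class_1: TP=359, FP=137+196=333, FN=88+93=181 → 718/1232 = 0.5828
  class_2: TP=879, FP=156+93=249, FN=223+196=419 → 1758/2426 = 0.7246
Highest is class 'class_0' with F1 score = 0.759.

0.759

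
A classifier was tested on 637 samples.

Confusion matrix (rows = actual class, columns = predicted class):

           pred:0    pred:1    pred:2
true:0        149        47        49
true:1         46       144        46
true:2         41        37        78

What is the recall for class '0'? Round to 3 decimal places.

0.608

Take TP from the diagonal, FP from the rest of the '0' prediction marginal, FN from the rest of the '0' actual marginal.
recall = TP/(TP+FN).
0: TP=149, FN=47+49=96 → 149/245 = 0.6082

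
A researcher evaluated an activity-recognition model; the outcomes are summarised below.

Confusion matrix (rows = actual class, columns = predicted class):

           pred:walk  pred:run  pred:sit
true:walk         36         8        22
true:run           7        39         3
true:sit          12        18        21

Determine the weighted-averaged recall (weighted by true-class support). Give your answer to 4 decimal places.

0.5783

Per-class recall (TP/(TP+FN)):
  walk: TP=36, FN=8+22=30 → 36/66 = 0.54545
  run: TP=39, FN=7+3=10 → 39/49 = 0.79592
  sit: TP=21, FN=12+18=30 → 21/51 = 0.41176
Weighted-recall = Σ (supportᵢ/N)·recallᵢ with N=166: (66/166)·0.54545 + (49/166)·0.79592 + (51/166)·0.41176 = 0.5783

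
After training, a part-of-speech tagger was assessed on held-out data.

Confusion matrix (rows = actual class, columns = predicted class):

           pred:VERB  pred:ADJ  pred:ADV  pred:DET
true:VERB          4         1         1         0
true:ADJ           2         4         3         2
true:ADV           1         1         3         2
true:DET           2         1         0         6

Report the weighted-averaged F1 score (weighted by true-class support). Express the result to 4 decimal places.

0.5083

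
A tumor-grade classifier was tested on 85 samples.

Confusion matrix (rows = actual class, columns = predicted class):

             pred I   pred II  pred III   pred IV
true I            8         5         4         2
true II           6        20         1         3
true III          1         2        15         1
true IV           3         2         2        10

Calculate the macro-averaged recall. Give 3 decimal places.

0.616

Per-class recall (TP/(TP+FN)):
  I: TP=8, FN=5+4+2=11 → 8/19 = 0.4211
  II: TP=20, FN=6+1+3=10 → 20/30 = 0.6667
  III: TP=15, FN=1+2+1=4 → 15/19 = 0.7895
  IV: TP=10, FN=3+2+2=7 → 10/17 = 0.5882
Macro-recall = mean = (0.4211 + 0.6667 + 0.7895 + 0.5882) / 4 = 0.616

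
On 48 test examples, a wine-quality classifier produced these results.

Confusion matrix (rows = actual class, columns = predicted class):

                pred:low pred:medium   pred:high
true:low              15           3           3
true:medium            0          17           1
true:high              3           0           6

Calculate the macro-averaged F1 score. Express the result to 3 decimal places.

0.765

Per-class F1 score (2·TP/(2·TP+FP+FN)):
  low: TP=15, FP=0+3=3, FN=3+3=6 → 30/39 = 0.7692
  medium: TP=17, FP=3+0=3, FN=0+1=1 → 34/38 = 0.8947
  high: TP=6, FP=3+1=4, FN=3+0=3 → 12/19 = 0.6316
Macro-F1 score = mean = (0.7692 + 0.8947 + 0.6316) / 3 = 0.765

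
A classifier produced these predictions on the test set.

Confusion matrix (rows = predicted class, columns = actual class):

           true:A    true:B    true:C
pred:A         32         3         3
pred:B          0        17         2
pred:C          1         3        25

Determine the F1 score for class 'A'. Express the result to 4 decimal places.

Treat 'A' as positive and all other classes as negative.
F1 score = 2·TP/(2·TP+FP+FN).
A: TP=32, FP=3+3=6, FN=0+1=1 → 64/71 = 0.90141

0.9014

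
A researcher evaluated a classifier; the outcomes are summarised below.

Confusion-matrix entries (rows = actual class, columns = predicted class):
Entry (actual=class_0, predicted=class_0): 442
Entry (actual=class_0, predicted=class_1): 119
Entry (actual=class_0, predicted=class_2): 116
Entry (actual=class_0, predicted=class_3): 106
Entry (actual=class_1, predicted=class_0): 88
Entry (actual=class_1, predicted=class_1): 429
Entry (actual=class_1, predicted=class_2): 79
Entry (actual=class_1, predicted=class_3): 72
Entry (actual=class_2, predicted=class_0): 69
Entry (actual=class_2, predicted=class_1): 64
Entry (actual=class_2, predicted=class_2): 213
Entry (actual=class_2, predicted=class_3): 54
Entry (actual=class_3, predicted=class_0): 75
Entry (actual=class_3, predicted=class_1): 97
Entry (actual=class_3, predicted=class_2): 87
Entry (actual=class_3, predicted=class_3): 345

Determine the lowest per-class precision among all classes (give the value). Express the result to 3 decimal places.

Per-class precision (TP/(TP+FP)):
  class_0: TP=442, FP=88+69+75=232 → 442/674 = 0.6558
  class_1: TP=429, FP=119+64+97=280 → 429/709 = 0.6051
  class_2: TP=213, FP=116+79+87=282 → 213/495 = 0.4303
  class_3: TP=345, FP=106+72+54=232 → 345/577 = 0.5979
Lowest is class 'class_2' with precision = 0.430.

0.430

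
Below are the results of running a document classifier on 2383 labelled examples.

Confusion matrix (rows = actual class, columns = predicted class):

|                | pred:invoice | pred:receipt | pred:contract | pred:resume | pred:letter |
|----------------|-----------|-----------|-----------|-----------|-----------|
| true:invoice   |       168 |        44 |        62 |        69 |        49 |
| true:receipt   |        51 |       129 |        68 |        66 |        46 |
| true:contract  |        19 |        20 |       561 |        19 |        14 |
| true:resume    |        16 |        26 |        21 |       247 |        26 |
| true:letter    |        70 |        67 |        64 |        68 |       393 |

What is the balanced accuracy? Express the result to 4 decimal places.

Balanced accuracy = mean of per-class recall.
  invoice: recall = 168/392 = 0.42857
  receipt: recall = 129/360 = 0.35833
  contract: recall = 561/633 = 0.88626
  resume: recall = 247/336 = 0.73512
  letter: recall = 393/662 = 0.59366
Mean = (0.42857 + 0.35833 + 0.88626 + 0.73512 + 0.59366) / 5 = 0.6004

0.6004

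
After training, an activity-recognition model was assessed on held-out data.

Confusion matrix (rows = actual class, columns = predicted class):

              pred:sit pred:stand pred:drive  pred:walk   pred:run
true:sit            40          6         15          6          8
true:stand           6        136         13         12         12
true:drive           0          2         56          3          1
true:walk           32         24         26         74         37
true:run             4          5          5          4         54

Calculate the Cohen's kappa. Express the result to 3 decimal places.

Observed agreement pₒ = trace/N = 360/581 = 0.6196
Expected agreement pₑ = Σ (rowᵢ·colᵢ)/N² = (75·82 + 179·173 + 62·115 + 193·99 + 72·112)/581² = 0.2116
κ = (pₒ − pₑ)/(1 − pₑ) = (0.6196 − 0.2116)/(1 − 0.2116) = 0.518

0.518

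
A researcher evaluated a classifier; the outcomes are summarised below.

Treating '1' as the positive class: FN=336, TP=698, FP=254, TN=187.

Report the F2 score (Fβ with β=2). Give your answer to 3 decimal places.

0.686

Fβ = (1+β²)·TP / ((1+β²)·TP + β²·FN + FP), with β²=4
= 5·698 / (5·698 + 4·336 + 254) = 0.686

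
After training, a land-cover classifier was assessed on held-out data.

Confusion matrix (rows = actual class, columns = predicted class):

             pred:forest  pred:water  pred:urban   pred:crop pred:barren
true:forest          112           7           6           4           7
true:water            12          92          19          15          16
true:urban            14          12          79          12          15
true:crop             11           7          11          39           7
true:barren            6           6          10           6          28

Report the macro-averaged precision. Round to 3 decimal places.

0.599

Per-class precision (TP/(TP+FP)):
  forest: TP=112, FP=12+14+11+6=43 → 112/155 = 0.7226
  water: TP=92, FP=7+12+7+6=32 → 92/124 = 0.7419
  urban: TP=79, FP=6+19+11+10=46 → 79/125 = 0.6320
  crop: TP=39, FP=4+15+12+6=37 → 39/76 = 0.5132
  barren: TP=28, FP=7+16+15+7=45 → 28/73 = 0.3836
Macro-precision = mean = (0.7226 + 0.7419 + 0.6320 + 0.5132 + 0.3836) / 5 = 0.599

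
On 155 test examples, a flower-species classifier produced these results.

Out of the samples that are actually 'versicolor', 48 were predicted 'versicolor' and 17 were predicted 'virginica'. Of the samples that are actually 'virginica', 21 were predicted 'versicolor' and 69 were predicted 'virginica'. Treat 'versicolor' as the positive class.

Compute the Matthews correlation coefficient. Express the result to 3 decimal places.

0.502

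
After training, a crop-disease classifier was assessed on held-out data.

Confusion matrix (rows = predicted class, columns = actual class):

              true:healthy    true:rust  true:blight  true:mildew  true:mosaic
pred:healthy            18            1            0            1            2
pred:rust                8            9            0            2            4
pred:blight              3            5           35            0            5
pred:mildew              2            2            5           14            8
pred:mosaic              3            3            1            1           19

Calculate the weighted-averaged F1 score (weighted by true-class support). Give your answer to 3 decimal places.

Per-class F1 score (2·TP/(2·TP+FP+FN)):
  healthy: TP=18, FP=1+0+1+2=4, FN=8+3+2+3=16 → 36/56 = 0.6429
  rust: TP=9, FP=8+0+2+4=14, FN=1+5+2+3=11 → 18/43 = 0.4186
  blight: TP=35, FP=3+5+0+5=13, FN=0+0+5+1=6 → 70/89 = 0.7865
  mildew: TP=14, FP=2+2+5+8=17, FN=1+2+0+1=4 → 28/49 = 0.5714
  mosaic: TP=19, FP=3+3+1+1=8, FN=2+4+5+8=19 → 38/65 = 0.5846
Weighted-F1 score = Σ (supportᵢ/N)·F1 scoreᵢ with N=151: (34/151)·0.6429 + (20/151)·0.4186 + (41/151)·0.7865 + (18/151)·0.5714 + (38/151)·0.5846 = 0.629

0.629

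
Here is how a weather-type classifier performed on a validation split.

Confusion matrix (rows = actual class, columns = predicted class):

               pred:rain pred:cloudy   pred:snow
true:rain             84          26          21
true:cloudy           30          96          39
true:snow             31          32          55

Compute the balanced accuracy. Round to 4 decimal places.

0.5630

Balanced accuracy = mean of per-class recall.
  rain: recall = 84/131 = 0.64122
  cloudy: recall = 96/165 = 0.58182
  snow: recall = 55/118 = 0.46610
Mean = (0.64122 + 0.58182 + 0.46610) / 3 = 0.5630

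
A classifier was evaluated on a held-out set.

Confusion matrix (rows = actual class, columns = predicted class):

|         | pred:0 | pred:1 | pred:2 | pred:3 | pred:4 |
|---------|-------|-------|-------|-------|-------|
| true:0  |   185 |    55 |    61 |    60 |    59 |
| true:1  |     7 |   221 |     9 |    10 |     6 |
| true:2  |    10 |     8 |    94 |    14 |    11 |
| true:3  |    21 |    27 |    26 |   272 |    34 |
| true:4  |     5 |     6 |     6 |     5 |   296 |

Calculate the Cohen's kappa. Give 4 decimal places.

0.6324

Observed agreement pₒ = trace/N = 1068/1508 = 0.70822
Expected agreement pₑ = Σ (rowᵢ·colᵢ)/N² = (420·228 + 253·317 + 137·196 + 380·361 + 318·406)/1508² = 0.20628
κ = (pₒ − pₑ)/(1 − pₑ) = (0.70822 − 0.20628)/(1 − 0.20628) = 0.6324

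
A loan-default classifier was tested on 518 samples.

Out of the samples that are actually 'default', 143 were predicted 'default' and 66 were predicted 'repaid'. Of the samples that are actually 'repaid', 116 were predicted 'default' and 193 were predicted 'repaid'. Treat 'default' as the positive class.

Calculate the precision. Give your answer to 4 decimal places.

0.5521

Precision = TP/(TP+FP) = 143/(143+116) = 143/259 = 0.5521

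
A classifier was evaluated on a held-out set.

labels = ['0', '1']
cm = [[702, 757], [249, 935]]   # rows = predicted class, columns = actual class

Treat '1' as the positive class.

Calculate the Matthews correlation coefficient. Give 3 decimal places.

MCC = (TP·TN − FP·FN) / √((TP+FP)(TP+FN)(TN+FP)(TN+FN))
Numerator = 935·702 − 249·757 = 467877
Denominator = √(1184·1692·951·1459) = √2779635629952 = 1667223.9292
MCC = 467877 / 1667223.9292 = 0.281

0.281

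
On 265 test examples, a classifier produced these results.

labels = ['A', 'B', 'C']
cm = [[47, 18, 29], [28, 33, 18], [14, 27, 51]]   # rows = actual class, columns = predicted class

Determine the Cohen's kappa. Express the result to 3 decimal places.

Observed agreement pₒ = trace/N = 131/265 = 0.4943
Expected agreement pₑ = Σ (rowᵢ·colᵢ)/N² = (94·89 + 79·78 + 92·98)/265² = 0.3353
κ = (pₒ − pₑ)/(1 − pₑ) = (0.4943 − 0.3353)/(1 − 0.3353) = 0.239

0.239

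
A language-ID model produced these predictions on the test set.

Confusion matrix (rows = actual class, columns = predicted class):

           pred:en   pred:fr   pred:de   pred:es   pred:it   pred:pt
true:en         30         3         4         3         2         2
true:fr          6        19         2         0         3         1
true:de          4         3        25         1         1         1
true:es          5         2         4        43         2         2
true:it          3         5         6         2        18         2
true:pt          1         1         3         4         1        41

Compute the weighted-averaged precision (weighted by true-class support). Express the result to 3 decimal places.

0.700

Per-class precision (TP/(TP+FP)):
  en: TP=30, FP=6+4+5+3+1=19 → 30/49 = 0.6122
  fr: TP=19, FP=3+3+2+5+1=14 → 19/33 = 0.5758
  de: TP=25, FP=4+2+4+6+3=19 → 25/44 = 0.5682
  es: TP=43, FP=3+0+1+2+4=10 → 43/53 = 0.8113
  it: TP=18, FP=2+3+1+2+1=9 → 18/27 = 0.6667
  pt: TP=41, FP=2+1+1+2+2=8 → 41/49 = 0.8367
Weighted-precision = Σ (supportᵢ/N)·precisionᵢ with N=255: (44/255)·0.6122 + (31/255)·0.5758 + (35/255)·0.5682 + (58/255)·0.8113 + (36/255)·0.6667 + (51/255)·0.8367 = 0.700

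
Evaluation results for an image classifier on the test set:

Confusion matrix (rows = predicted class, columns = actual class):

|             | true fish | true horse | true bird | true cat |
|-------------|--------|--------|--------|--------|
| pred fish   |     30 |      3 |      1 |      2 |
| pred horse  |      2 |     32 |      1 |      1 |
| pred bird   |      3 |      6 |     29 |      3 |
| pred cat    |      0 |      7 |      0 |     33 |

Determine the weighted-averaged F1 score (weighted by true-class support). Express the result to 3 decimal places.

0.809

Per-class F1 score (2·TP/(2·TP+FP+FN)):
  fish: TP=30, FP=3+1+2=6, FN=2+3+0=5 → 60/71 = 0.8451
  horse: TP=32, FP=2+1+1=4, FN=3+6+7=16 → 64/84 = 0.7619
  bird: TP=29, FP=3+6+3=12, FN=1+1+0=2 → 58/72 = 0.8056
  cat: TP=33, FP=0+7+0=7, FN=2+1+3=6 → 66/79 = 0.8354
Weighted-F1 score = Σ (supportᵢ/N)·F1 scoreᵢ with N=153: (35/153)·0.8451 + (48/153)·0.7619 + (31/153)·0.8056 + (39/153)·0.8354 = 0.809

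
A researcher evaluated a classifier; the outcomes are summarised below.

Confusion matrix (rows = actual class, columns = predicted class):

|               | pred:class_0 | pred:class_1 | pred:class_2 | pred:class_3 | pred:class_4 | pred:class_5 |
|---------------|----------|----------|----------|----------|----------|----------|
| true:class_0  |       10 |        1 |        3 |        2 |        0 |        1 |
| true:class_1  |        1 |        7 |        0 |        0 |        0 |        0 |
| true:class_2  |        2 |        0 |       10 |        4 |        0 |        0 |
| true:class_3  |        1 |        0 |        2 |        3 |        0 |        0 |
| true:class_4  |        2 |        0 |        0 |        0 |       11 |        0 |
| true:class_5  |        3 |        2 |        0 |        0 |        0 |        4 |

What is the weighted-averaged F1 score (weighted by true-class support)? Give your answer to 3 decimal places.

0.659

Per-class F1 score (2·TP/(2·TP+FP+FN)):
  class_0: TP=10, FP=1+2+1+2+3=9, FN=1+3+2+0+1=7 → 20/36 = 0.5556
  class_1: TP=7, FP=1+0+0+0+2=3, FN=1+0+0+0+0=1 → 14/18 = 0.7778
  class_2: TP=10, FP=3+0+2+0+0=5, FN=2+0+4+0+0=6 → 20/31 = 0.6452
  class_3: TP=3, FP=2+0+4+0+0=6, FN=1+0+2+0+0=3 → 6/15 = 0.4000
  class_4: TP=11, FP=0+0+0+0+0=0, FN=2+0+0+0+0=2 → 22/24 = 0.9167
  class_5: TP=4, FP=1+0+0+0+0=1, FN=3+2+0+0+0=5 → 8/14 = 0.5714
Weighted-F1 score = Σ (supportᵢ/N)·F1 scoreᵢ with N=69: (17/69)·0.5556 + (8/69)·0.7778 + (16/69)·0.6452 + (6/69)·0.4000 + (13/69)·0.9167 + (9/69)·0.5714 = 0.659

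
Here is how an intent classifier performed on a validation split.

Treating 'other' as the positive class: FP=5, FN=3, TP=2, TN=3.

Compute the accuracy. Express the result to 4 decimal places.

Accuracy = (TP+TN)/N = (2+3)/13 = 0.3846

0.3846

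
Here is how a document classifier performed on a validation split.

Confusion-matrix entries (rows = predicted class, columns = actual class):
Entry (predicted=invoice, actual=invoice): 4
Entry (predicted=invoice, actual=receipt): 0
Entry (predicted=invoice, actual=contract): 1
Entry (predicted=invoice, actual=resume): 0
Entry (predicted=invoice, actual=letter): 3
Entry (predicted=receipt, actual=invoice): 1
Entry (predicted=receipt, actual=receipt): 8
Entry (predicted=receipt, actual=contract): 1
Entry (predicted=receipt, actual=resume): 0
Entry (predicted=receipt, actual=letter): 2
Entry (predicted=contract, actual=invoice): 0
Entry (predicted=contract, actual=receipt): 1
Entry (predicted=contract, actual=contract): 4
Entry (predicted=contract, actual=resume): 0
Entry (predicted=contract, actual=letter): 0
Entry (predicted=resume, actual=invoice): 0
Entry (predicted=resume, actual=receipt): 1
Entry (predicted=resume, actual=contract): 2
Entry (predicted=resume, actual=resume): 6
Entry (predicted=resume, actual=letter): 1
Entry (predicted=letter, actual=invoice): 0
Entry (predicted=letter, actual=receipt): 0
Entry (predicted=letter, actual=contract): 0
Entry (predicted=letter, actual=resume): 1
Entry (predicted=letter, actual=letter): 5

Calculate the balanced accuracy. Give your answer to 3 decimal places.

0.682

Balanced accuracy = mean of per-class recall.
  invoice: recall = 4/5 = 0.8000
  receipt: recall = 8/10 = 0.8000
  contract: recall = 4/8 = 0.5000
  resume: recall = 6/7 = 0.8571
  letter: recall = 5/11 = 0.4545
Mean = (0.8000 + 0.8000 + 0.5000 + 0.8571 + 0.4545) / 5 = 0.682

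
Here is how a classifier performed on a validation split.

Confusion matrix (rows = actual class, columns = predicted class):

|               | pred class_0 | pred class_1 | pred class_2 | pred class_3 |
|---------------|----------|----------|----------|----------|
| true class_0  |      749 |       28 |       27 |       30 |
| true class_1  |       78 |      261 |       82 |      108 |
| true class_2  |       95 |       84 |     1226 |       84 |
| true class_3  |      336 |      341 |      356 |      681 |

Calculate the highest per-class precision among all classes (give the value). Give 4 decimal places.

0.7542

Per-class precision (TP/(TP+FP)):
  class_0: TP=749, FP=78+95+336=509 → 749/1258 = 0.59539
  class_1: TP=261, FP=28+84+341=453 → 261/714 = 0.36555
  class_2: TP=1226, FP=27+82+356=465 → 1226/1691 = 0.72501
  class_3: TP=681, FP=30+108+84=222 → 681/903 = 0.75415
Highest is class 'class_3' with precision = 0.7542.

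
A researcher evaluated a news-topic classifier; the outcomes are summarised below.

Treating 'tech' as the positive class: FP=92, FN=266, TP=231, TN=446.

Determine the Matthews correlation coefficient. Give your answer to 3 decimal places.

0.317

MCC = (TP·TN − FP·FN) / √((TP+FP)(TP+FN)(TN+FP)(TN+FN))
Numerator = 231·446 − 92·266 = 78554
Denominator = √(323·497·538·712) = √61492362736 = 247976.5367
MCC = 78554 / 247976.5367 = 0.317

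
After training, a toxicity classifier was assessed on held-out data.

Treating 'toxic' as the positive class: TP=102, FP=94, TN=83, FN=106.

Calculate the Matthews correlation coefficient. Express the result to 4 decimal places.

MCC = (TP·TN − FP·FN) / √((TP+FP)(TP+FN)(TN+FP)(TN+FN))
Numerator = 102·83 − 94·106 = -1498
Denominator = √(196·208·177·189) = √1363811904 = 36929.8240
MCC = -1498 / 36929.8240 = -0.0406

-0.0406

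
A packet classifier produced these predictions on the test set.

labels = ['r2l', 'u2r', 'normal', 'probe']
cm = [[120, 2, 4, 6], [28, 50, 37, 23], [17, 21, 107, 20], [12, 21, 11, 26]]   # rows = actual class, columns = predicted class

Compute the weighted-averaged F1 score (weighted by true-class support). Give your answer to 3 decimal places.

0.586

Per-class F1 score (2·TP/(2·TP+FP+FN)):
  r2l: TP=120, FP=28+17+12=57, FN=2+4+6=12 → 240/309 = 0.7767
  u2r: TP=50, FP=2+21+21=44, FN=28+37+23=88 → 100/232 = 0.4310
  normal: TP=107, FP=4+37+11=52, FN=17+21+20=58 → 214/324 = 0.6605
  probe: TP=26, FP=6+23+20=49, FN=12+21+11=44 → 52/145 = 0.3586
Weighted-F1 score = Σ (supportᵢ/N)·F1 scoreᵢ with N=505: (132/505)·0.7767 + (138/505)·0.4310 + (165/505)·0.6605 + (70/505)·0.3586 = 0.586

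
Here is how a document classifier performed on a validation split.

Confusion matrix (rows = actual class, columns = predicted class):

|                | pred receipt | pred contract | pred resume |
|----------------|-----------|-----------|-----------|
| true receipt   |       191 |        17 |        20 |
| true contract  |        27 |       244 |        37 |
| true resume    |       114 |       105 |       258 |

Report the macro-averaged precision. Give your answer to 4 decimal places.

Per-class precision (TP/(TP+FP)):
  receipt: TP=191, FP=27+114=141 → 191/332 = 0.57530
  contract: TP=244, FP=17+105=122 → 244/366 = 0.66667
  resume: TP=258, FP=20+37=57 → 258/315 = 0.81905
Macro-precision = mean = (0.57530 + 0.66667 + 0.81905) / 3 = 0.6870

0.6870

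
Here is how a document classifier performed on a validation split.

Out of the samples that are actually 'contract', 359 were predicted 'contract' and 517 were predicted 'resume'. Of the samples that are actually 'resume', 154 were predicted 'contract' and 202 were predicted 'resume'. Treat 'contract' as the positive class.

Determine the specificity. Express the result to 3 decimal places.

0.567

Specificity = TN/(TN+FP) = 202/(202+154) = 0.567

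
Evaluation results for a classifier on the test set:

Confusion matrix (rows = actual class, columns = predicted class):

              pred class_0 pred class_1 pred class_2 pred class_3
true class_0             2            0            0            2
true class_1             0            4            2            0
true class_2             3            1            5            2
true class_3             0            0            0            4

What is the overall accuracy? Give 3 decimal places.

Accuracy = trace / total = (2+4+5+4=15) / 25 = 15/25 = 0.600

0.600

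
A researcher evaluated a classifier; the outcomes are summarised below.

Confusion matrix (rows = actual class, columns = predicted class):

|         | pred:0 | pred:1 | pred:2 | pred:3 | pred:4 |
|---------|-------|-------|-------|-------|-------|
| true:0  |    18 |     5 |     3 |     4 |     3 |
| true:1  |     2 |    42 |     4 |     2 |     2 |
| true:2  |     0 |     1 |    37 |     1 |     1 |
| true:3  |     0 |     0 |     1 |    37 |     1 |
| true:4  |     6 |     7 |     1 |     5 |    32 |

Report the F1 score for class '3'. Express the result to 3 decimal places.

0.841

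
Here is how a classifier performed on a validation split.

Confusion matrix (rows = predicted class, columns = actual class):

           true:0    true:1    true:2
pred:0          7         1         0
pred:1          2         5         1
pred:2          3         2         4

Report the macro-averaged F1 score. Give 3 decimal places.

Per-class F1 score (2·TP/(2·TP+FP+FN)):
  0: TP=7, FP=1+0=1, FN=2+3=5 → 14/20 = 0.7000
  1: TP=5, FP=2+1=3, FN=1+2=3 → 10/16 = 0.6250
  2: TP=4, FP=3+2=5, FN=0+1=1 → 8/14 = 0.5714
Macro-F1 score = mean = (0.7000 + 0.6250 + 0.5714) / 3 = 0.632

0.632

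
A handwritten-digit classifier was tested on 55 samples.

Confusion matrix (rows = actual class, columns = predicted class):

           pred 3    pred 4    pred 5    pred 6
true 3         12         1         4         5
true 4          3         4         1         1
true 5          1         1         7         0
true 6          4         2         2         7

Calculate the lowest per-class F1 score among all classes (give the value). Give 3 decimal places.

Per-class F1 score (2·TP/(2·TP+FP+FN)):
  3: TP=12, FP=3+1+4=8, FN=1+4+5=10 → 24/42 = 0.5714
  4: TP=4, FP=1+1+2=4, FN=3+1+1=5 → 8/17 = 0.4706
  5: TP=7, FP=4+1+2=7, FN=1+1+0=2 → 14/23 = 0.6087
  6: TP=7, FP=5+1+0=6, FN=4+2+2=8 → 14/28 = 0.5000
Lowest is class '4' with F1 score = 0.471.

0.471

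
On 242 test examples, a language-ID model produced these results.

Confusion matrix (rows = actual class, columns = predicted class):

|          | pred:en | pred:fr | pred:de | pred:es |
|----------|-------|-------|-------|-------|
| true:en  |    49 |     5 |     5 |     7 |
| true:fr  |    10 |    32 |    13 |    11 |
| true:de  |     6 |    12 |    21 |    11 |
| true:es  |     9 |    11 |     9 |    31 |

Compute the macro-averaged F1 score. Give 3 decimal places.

Per-class F1 score (2·TP/(2·TP+FP+FN)):
  en: TP=49, FP=10+6+9=25, FN=5+5+7=17 → 98/140 = 0.7000
  fr: TP=32, FP=5+12+11=28, FN=10+13+11=34 → 64/126 = 0.5079
  de: TP=21, FP=5+13+9=27, FN=6+12+11=29 → 42/98 = 0.4286
  es: TP=31, FP=7+11+11=29, FN=9+11+9=29 → 62/120 = 0.5167
Macro-F1 score = mean = (0.7000 + 0.5079 + 0.4286 + 0.5167) / 4 = 0.538

0.538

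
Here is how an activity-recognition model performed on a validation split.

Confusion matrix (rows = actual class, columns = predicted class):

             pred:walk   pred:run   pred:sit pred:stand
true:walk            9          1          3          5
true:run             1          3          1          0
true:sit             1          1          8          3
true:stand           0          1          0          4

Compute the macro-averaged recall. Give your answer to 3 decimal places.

Per-class recall (TP/(TP+FN)):
  walk: TP=9, FN=1+3+5=9 → 9/18 = 0.5000
  run: TP=3, FN=1+1+0=2 → 3/5 = 0.6000
  sit: TP=8, FN=1+1+3=5 → 8/13 = 0.6154
  stand: TP=4, FN=0+1+0=1 → 4/5 = 0.8000
Macro-recall = mean = (0.5000 + 0.6000 + 0.6154 + 0.8000) / 4 = 0.629

0.629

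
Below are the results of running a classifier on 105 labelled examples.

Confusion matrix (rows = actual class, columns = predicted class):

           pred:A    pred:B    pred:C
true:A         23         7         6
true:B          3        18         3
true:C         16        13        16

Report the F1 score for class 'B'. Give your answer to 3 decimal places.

One-vs-rest for 'B': TP = diagonal; FP = other classes predicted 'B'; FN = 'B' predicted as other.
F1 score = 2·TP/(2·TP+FP+FN).
B: TP=18, FP=7+13=20, FN=3+3=6 → 36/62 = 0.5806

0.581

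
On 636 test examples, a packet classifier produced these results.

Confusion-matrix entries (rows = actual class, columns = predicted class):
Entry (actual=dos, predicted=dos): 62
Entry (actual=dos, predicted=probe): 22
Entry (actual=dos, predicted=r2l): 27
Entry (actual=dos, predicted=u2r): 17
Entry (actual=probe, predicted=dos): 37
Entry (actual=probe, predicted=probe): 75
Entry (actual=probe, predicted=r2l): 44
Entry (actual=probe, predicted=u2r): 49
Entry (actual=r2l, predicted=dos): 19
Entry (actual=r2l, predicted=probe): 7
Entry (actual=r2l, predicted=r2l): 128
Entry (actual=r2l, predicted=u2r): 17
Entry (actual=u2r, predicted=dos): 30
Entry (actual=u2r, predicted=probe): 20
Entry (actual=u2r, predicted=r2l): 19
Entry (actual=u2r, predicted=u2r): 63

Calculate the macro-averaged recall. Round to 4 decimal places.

0.5190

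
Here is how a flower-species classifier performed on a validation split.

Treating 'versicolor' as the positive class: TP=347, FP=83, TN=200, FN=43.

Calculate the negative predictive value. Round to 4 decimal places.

0.8230

NPV = TN/(TN+FN) = 200/(200+43) = 0.8230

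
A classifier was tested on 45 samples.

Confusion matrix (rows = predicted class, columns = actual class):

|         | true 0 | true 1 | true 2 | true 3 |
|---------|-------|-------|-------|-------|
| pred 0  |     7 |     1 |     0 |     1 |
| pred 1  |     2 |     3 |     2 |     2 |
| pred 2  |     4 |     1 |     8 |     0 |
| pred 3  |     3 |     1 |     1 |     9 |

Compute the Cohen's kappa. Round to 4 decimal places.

Observed agreement pₒ = trace/N = 27/45 = 0.60000
Expected agreement pₑ = Σ (rowᵢ·colᵢ)/N² = (16·9 + 6·9 + 11·13 + 12·14)/45² = 0.25136
κ = (pₒ − pₑ)/(1 − pₑ) = (0.60000 − 0.25136)/(1 − 0.25136) = 0.4657

0.4657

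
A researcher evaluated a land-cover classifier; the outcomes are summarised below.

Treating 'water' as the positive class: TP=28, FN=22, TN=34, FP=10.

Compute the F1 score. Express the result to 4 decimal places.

0.6364

Precision = TP/(TP+FP) = 28/38 = 0.7368
Recall = TP/(TP+FN) = 28/50 = 0.5600
F1 = 2·TP/(2·TP+FP+FN) = 56/88 = 0.6364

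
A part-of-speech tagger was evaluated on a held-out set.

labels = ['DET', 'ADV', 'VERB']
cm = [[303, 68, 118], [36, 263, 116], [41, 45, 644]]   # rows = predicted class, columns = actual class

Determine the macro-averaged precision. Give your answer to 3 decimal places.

0.712

Per-class precision (TP/(TP+FP)):
  DET: TP=303, FP=68+118=186 → 303/489 = 0.6196
  ADV: TP=263, FP=36+116=152 → 263/415 = 0.6337
  VERB: TP=644, FP=41+45=86 → 644/730 = 0.8822
Macro-precision = mean = (0.6196 + 0.6337 + 0.8822) / 3 = 0.712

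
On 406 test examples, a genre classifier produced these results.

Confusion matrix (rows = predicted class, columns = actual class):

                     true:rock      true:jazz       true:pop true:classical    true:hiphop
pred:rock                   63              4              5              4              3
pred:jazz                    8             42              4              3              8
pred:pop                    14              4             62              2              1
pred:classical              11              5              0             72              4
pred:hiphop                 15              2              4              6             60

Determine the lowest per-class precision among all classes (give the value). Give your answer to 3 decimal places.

Per-class precision (TP/(TP+FP)):
  rock: TP=63, FP=4+5+4+3=16 → 63/79 = 0.7975
  jazz: TP=42, FP=8+4+3+8=23 → 42/65 = 0.6462
  pop: TP=62, FP=14+4+2+1=21 → 62/83 = 0.7470
  classical: TP=72, FP=11+5+0+4=20 → 72/92 = 0.7826
  hiphop: TP=60, FP=15+2+4+6=27 → 60/87 = 0.6897
Lowest is class 'jazz' with precision = 0.646.

0.646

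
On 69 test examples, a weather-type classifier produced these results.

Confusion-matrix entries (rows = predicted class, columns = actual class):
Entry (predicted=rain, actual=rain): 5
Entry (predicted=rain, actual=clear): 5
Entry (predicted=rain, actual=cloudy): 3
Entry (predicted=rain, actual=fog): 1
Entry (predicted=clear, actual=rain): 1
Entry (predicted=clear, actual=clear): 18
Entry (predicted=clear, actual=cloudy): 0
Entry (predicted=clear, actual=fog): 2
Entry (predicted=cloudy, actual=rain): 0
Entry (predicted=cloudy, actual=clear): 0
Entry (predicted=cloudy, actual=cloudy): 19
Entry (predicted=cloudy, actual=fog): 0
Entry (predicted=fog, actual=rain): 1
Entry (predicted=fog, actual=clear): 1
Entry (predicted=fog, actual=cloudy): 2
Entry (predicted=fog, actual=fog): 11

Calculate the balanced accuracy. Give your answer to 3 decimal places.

0.760

Balanced accuracy = mean of per-class recall.
  rain: recall = 5/7 = 0.7143
  clear: recall = 18/24 = 0.7500
  cloudy: recall = 19/24 = 0.7917
  fog: recall = 11/14 = 0.7857
Mean = (0.7143 + 0.7500 + 0.7917 + 0.7857) / 4 = 0.760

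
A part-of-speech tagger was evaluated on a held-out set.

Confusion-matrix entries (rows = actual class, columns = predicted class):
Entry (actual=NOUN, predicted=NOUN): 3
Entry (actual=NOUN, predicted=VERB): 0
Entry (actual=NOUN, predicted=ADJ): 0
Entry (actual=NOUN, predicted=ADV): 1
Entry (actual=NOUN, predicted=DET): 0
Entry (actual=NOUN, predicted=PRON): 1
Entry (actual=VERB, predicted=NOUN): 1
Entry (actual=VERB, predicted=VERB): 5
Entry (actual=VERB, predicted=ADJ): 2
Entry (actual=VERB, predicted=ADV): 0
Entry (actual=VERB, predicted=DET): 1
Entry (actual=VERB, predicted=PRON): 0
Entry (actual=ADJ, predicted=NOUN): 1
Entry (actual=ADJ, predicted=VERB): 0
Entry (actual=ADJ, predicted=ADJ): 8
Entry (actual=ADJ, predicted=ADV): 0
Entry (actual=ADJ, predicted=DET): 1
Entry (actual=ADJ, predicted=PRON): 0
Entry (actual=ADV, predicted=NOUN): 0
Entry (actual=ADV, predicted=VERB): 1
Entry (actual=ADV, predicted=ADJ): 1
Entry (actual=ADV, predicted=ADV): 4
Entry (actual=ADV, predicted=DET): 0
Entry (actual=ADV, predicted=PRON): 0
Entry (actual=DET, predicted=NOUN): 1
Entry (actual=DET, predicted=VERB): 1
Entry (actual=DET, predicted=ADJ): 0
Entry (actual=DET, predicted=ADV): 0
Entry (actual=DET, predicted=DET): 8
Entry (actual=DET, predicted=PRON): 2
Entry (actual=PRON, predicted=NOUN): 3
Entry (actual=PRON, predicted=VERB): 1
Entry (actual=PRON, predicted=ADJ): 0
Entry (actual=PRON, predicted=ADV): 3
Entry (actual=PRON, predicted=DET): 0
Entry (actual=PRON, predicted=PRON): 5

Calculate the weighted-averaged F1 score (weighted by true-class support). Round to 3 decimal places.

0.615

Per-class F1 score (2·TP/(2·TP+FP+FN)):
  NOUN: TP=3, FP=1+1+0+1+3=6, FN=0+0+1+0+1=2 → 6/14 = 0.4286
  VERB: TP=5, FP=0+0+1+1+1=3, FN=1+2+0+1+0=4 → 10/17 = 0.5882
  ADJ: TP=8, FP=0+2+1+0+0=3, FN=1+0+0+1+0=2 → 16/21 = 0.7619
  ADV: TP=4, FP=1+0+0+0+3=4, FN=0+1+1+0+0=2 → 8/14 = 0.5714
  DET: TP=8, FP=0+1+1+0+0=2, FN=1+1+0+0+2=4 → 16/22 = 0.7273
  PRON: TP=5, FP=1+0+0+0+2=3, FN=3+1+0+3+0=7 → 10/20 = 0.5000
Weighted-F1 score = Σ (supportᵢ/N)·F1 scoreᵢ with N=54: (5/54)·0.4286 + (9/54)·0.5882 + (10/54)·0.7619 + (6/54)·0.5714 + (12/54)·0.7273 + (12/54)·0.5000 = 0.615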